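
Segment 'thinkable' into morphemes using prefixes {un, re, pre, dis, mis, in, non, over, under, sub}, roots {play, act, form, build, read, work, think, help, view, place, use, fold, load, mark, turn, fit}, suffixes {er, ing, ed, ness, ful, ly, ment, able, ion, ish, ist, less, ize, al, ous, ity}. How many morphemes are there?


Segmenting 'thinkable' against the inventory:
  'think' -> root (morpheme 1)
  'able' -> suffix (morpheme 2)
Total morphemes: 2

2


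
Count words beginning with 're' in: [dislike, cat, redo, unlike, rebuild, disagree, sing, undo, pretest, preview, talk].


Checking each word for prefix 're':
  'dislike' -> no (count: 0)
  'cat' -> no (count: 0)
  'redo' -> YES, starts with 're' (count: 1)
  'unlike' -> no (count: 1)
  'rebuild' -> YES, starts with 're' (count: 2)
  'disagree' -> no (count: 2)
  'sing' -> no (count: 2)
  'undo' -> no (count: 2)
  'pretest' -> no (count: 2)
  'preview' -> no (count: 2)
  'talk' -> no (count: 2)
Total with prefix 're': 2

2


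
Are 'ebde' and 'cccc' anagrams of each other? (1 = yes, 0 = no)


Sort characters of 'ebde': 'bdee'
Sort characters of 'cccc': 'cccc'
Sorted forms differ -> they are NOT anagrams
Result: 0

0


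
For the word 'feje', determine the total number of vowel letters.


Scanning each character of 'feje':
  Position 1: 'f' -> consonant (running count: 0)
  Position 2: 'e' -> vowel (running count: 1)
  Position 3: 'j' -> consonant (running count: 1)
  Position 4: 'e' -> vowel (running count: 2)
Total vowels: 2

2


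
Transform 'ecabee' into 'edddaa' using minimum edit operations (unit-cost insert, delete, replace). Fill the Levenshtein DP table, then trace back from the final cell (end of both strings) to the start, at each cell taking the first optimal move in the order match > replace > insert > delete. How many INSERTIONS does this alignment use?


Edit distance = 5. Backtracking from cell (6, 6) with preference match > replace > insert > delete,
then listing the resulting alignment 'ecabee' -> 'edddaa' left to right:
  Step 1: keep 'e'
  Step 2: replace c->d
  Step 3: replace a->d
  Step 4: replace b->d
  Step 5: replace e->a
  Step 6: replace e->a
Total insertions: 0

0


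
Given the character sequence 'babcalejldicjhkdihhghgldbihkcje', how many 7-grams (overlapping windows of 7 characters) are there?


String 'babcalejldicjhkdihhghgldbihkcje' has length L = 31.
Number of overlapping n-grams = L - n + 1
Substituting: 31 - 7 + 1 = 25

25


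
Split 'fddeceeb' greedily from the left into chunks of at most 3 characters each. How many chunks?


'fddeceeb' has 8 characters.
Chunking with max size 3:
  Chunk 1: 'fdd' (positions 0-2)
  Chunk 2: 'ece' (positions 3-5)
  Chunk 3: 'eb' (positions 6-7)
Total chunks: ceil(8 / 3) = 3

3


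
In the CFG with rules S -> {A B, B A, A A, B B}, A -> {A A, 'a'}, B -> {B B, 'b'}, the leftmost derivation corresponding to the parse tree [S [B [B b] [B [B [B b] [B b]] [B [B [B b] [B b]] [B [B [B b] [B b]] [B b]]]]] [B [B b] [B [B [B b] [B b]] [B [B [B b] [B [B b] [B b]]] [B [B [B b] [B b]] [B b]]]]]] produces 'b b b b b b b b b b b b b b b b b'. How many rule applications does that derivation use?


Every bracketed nonterminal node [X ...] in the tree is produced by exactly one rule application.
Reading the tree off as a leftmost derivation:
  Step 1: S  =>  B B   (applied S -> B B)
  Step 2: B B  =>  B B B   (applied B -> B B)
  Step 3: B B B  =>  b B B   (applied B -> b)
  Step 4: b B B  =>  b B B B   (applied B -> B B)
  Step 5: b B B B  =>  b B B B B   (applied B -> B B)
  Step 6: b B B B B  =>  b b B B B   (applied B -> b)
  Step 7: b b B B B  =>  b b b B B   (applied B -> b)
  Step 8: b b b B B  =>  b b b B B B   (applied B -> B B)
  Step 9: b b b B B B  =>  b b b B B B B   (applied B -> B B)
  Step 10: b b b B B B B  =>  b b b b B B B   (applied B -> b)
  Step 11: b b b b B B B  =>  b b b b b B B   (applied B -> b)
  Step 12: b b b b b B B  =>  b b b b b B B B   (applied B -> B B)
  Step 13: b b b b b B B B  =>  b b b b b B B B B   (applied B -> B B)
  Step 14: b b b b b B B B B  =>  b b b b b b B B B   (applied B -> b)
  Step 15: b b b b b b B B B  =>  b b b b b b b B B   (applied B -> b)
  Step 16: b b b b b b b B B  =>  b b b b b b b b B   (applied B -> b)
  Step 17: b b b b b b b b B  =>  b b b b b b b b B B   (applied B -> B B)
  Step 18: b b b b b b b b B B  =>  b b b b b b b b b B   (applied B -> b)
  Step 19: b b b b b b b b b B  =>  b b b b b b b b b B B   (applied B -> B B)
  Step 20: b b b b b b b b b B B  =>  b b b b b b b b b B B B   (applied B -> B B)
  Step 21: b b b b b b b b b B B B  =>  b b b b b b b b b b B B   (applied B -> b)
  Step 22: b b b b b b b b b b B B  =>  b b b b b b b b b b b B   (applied B -> b)
  Step 23: b b b b b b b b b b b B  =>  b b b b b b b b b b b B B   (applied B -> B B)
  Step 24: b b b b b b b b b b b B B  =>  b b b b b b b b b b b B B B   (applied B -> B B)
  Step 25: b b b b b b b b b b b B B B  =>  b b b b b b b b b b b b B B   (applied B -> b)
  Step 26: b b b b b b b b b b b b B B  =>  b b b b b b b b b b b b B B B   (applied B -> B B)
  Step 27: b b b b b b b b b b b b B B B  =>  b b b b b b b b b b b b b B B   (applied B -> b)
  Step 28: b b b b b b b b b b b b b B B  =>  b b b b b b b b b b b b b b B   (applied B -> b)
  Step 29: b b b b b b b b b b b b b b B  =>  b b b b b b b b b b b b b b B B   (applied B -> B B)
  Step 30: b b b b b b b b b b b b b b B B  =>  b b b b b b b b b b b b b b B B B   (applied B -> B B)
  Step 31: b b b b b b b b b b b b b b B B B  =>  b b b b b b b b b b b b b b b B B   (applied B -> b)
  Step 32: b b b b b b b b b b b b b b b B B  =>  b b b b b b b b b b b b b b b b B   (applied B -> b)
  Step 33: b b b b b b b b b b b b b b b b B  =>  b b b b b b b b b b b b b b b b b   (applied B -> b)
Final yield: b b b b b b b b b b b b b b b b b
Total rewrite steps: 33

33


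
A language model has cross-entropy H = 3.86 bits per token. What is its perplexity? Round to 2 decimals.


Perplexity formula: PP = 2^H
H = 3.86
PP = 2^3.86
Decompose: 2^3.86 = 2^3 * 2^0.86
2^3 = 8, 2^0.86 ~ 1.8150383
PP ~ 8 * 1.8150383 = 14.5203064
Rounded to 2 decimals: 14.52

14.52


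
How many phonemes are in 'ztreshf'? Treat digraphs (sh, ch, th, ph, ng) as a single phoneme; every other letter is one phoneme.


Parsing 'ztreshf' greedily, digraphs first:
  'z' -> consonant phoneme (phonemes so far: 1)
  't' -> consonant phoneme (phonemes so far: 2)
  'r' -> consonant phoneme (phonemes so far: 3)
  'e' -> vowel phoneme (phonemes so far: 4)
  'sh' -> digraph (1 consonant phoneme) (phonemes so far: 5)
  'f' -> consonant phoneme (phonemes so far: 6)
Total phonemes: 6

6


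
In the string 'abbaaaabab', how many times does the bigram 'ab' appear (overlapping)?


Scanning 'abbaaaabab' for bigram 'ab':
  Position 0: 'ab' -> MATCH
  Position 1: 'bb' -> no
  Position 2: 'ba' -> no
  Position 3: 'aa' -> no
  Position 4: 'aa' -> no
  Position 5: 'aa' -> no
  Position 6: 'ab' -> MATCH
  Position 7: 'ba' -> no
  Position 8: 'ab' -> MATCH
Total matches: 3

3


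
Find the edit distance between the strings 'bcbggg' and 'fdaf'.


Building DP table for s1='bcbggg' (len 6) and s2='fdaf' (len 4):
       f  d  a  f
    0  1  2  3  4
  b 1  1  2  3  4
  c 2  2  2  3  4
  b 3  3  3  3  4
  g 4  4  4  4  4
  g 5  5  5  5  5
  g 6  6  6  6  6
Edit distance = dp[6][4] = 6

6


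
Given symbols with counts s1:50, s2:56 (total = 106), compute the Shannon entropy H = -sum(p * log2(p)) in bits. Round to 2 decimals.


Computing entropy H = -sum(p_i * log2(p_i)):
  s1: p = 50/106 = 0.4717, -p*log2(p) = 0.5114
  s2: p = 56/106 = 0.5283, -p*log2(p) = 0.4863
H = sum of terms = 0.9977
Rounded to 2 decimals: 1.00

1.00


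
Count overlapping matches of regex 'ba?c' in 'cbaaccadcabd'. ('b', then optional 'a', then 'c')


Pattern: ba?c means 'b', then optional 'a', then 'c'.
Scanning 'cbaaccadcabd' position-by-position:
  Pos 0: window 'cba' -> no
  Pos 1: window 'baa' -> no
  Pos 2: window 'aac' -> no
  Pos 3: window 'acc' -> no
  Pos 4: window 'cca' -> no
  Pos 5: window 'cad' -> no
  Pos 6: window 'adc' -> no
  Pos 7: window 'dca' -> no
  Pos 8: window 'cab' -> no
  Pos 9: window 'abd' -> no
  Pos 10: window 'bd' -> no
  Pos 11: window 'd' -> no
Total matches: 0

0


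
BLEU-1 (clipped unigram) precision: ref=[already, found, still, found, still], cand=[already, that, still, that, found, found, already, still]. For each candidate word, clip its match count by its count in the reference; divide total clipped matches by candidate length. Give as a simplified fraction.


Reference word counts: {'already': 1, 'found': 2, 'still': 2}
Checking each candidate word (with clipping):
  'already' -> in reference (ref count 1, used 1/1) -> match (matches: 1)
  'that' -> not in reference -> no match (matches: 1)
  'still' -> in reference (ref count 2, used 1/2) -> match (matches: 2)
  'that' -> not in reference -> no match (matches: 2)
  'found' -> in reference (ref count 2, used 1/2) -> match (matches: 3)
  'found' -> in reference (ref count 2, used 2/2) -> match (matches: 4)
  'already' -> ref count 1 already used up (1/1) -> clipped, no match (matches: 4)
  'still' -> in reference (ref count 2, used 2/2) -> match (matches: 5)
Clipped matches: 5, Candidate length: 8
Precision = 5/8

5/8


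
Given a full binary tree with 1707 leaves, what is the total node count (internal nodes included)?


Leaf nodes (terminals): 1707
Internal nodes = n - 1 = 1707 - 1 = 1706
Total = leaves + internal = 1707 + 1706 = 3413

3413


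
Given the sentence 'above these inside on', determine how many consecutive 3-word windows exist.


Word trigrams from [4] words:
  Trigram 1: (above these inside)
  Trigram 2: (these inside on)
Total word trigrams: 4 - 2 = 2

2


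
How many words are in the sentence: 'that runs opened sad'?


Counting words by splitting on spaces:
  Word 1: 'that'
  Word 2: 'runs'
  Word 3: 'opened'
  Word 4: 'sad'
Total words: 4

4


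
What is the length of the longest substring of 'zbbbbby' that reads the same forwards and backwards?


Scanning 'zbbbbby' for palindromic substrings.
Substring at positions 1-5: 'bbbbb'.
Check: reverse('bbbbb') = 'bbbbb' -> palindrome confirmed.
Neighbouring characters ('z' / 'y') break symmetry, so it cannot extend further.
No longer palindromic substring exists; longest length = 5

5


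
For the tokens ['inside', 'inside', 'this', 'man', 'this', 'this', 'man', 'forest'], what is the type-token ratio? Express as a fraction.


Tokens: 8
Unique types: ('forest', 'inside', 'man', 'this') = 4
TTR = 4/8
Simplify: divide both by 4 -> 1/2
TTR = 1/2

1/2


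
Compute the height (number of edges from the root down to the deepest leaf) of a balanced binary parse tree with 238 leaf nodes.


In a balanced binary tree with n leaves the deepest leaf is ceil(log2(n)) edges below the root.
log2(238) = 7.8948
ceil(7.8948) = 8
height (edges) = 8

8


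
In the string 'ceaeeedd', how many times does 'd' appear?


Scanning 'ceaeeedd' for 'd':
  Position 6: 'd' -> MATCH (count: 1)
  Position 7: 'd' -> MATCH (count: 2)
Total occurrences of 'd': 2

2


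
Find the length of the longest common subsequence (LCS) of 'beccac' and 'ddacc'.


DP table for LCS of 'beccac' and 'ddacc':
       d  d  a  c  c
    0  0  0  0  0  0
  b 0  0  0  0  0  0
  e 0  0  0  0  0  0
  c 0  0  0  0  1  1
  c 0  0  0  0  1  2
  a 0  0  0  1  1  2
  c 0  0  0  1  2  2
LCS: 'cc'
LCS length = 2

2


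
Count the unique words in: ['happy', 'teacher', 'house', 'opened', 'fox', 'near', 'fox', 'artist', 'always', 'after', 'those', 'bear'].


Listing all tokens and tracking unique types:
  Token 1: 'happy' -> NEW (unique so far: 1)
  Token 2: 'teacher' -> NEW (unique so far: 2)
  Token 3: 'house' -> NEW (unique so far: 3)
  Token 4: 'opened' -> NEW (unique so far: 4)
  Token 5: 'fox' -> NEW (unique so far: 5)
  Token 6: 'near' -> NEW (unique so far: 6)
  Token 7: 'fox' -> duplicate (unique so far: 6)
  Token 8: 'artist' -> NEW (unique so far: 7)
  Token 9: 'always' -> NEW (unique so far: 8)
  Token 10: 'after' -> NEW (unique so far: 9)
  Token 11: 'those' -> NEW (unique so far: 10)
  Token 12: 'bear' -> NEW (unique so far: 11)
Unique types: ('after', 'always', 'artist', 'bear', 'fox', 'happy', 'house', 'near', 'opened', 'teacher', 'those')
Vocabulary size: 11

11


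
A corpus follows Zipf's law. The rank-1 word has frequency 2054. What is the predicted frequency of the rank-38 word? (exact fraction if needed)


Zipf's law: freq(rank) = f1 / rank
f1 = 2054, rank = 38
freq = 2054 / 38
GCD(2054, 38) = 2
Simplified: 1027/19

1027/19


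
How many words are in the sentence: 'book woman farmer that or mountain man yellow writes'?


Counting words by splitting on spaces:
  Word 1: 'book'
  Word 2: 'woman'
  Word 3: 'farmer'
  Word 4: 'that'
  Word 5: 'or'
  Word 6: 'mountain'
  Word 7: 'man'
  Word 8: 'yellow'
  Word 9: 'writes'
Total words: 9

9


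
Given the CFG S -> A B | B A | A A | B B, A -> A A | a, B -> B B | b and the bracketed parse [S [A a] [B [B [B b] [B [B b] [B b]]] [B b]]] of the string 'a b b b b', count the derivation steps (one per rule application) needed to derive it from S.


Every bracketed nonterminal node [X ...] in the tree is produced by exactly one rule application.
Reading the tree off as a leftmost derivation:
  Step 1: S  =>  A B   (applied S -> A B)
  Step 2: A B  =>  a B   (applied A -> a)
  Step 3: a B  =>  a B B   (applied B -> B B)
  Step 4: a B B  =>  a B B B   (applied B -> B B)
  Step 5: a B B B  =>  a b B B   (applied B -> b)
  Step 6: a b B B  =>  a b B B B   (applied B -> B B)
  Step 7: a b B B B  =>  a b b B B   (applied B -> b)
  Step 8: a b b B B  =>  a b b b B   (applied B -> b)
  Step 9: a b b b B  =>  a b b b b   (applied B -> b)
Final yield: a b b b b
Total rewrite steps: 9

9


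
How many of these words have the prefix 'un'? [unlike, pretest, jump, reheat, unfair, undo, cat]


Checking each word for prefix 'un':
  'unlike' -> YES, starts with 'un' (count: 1)
  'pretest' -> no (count: 1)
  'jump' -> no (count: 1)
  'reheat' -> no (count: 1)
  'unfair' -> YES, starts with 'un' (count: 2)
  'undo' -> YES, starts with 'un' (count: 3)
  'cat' -> no (count: 3)
Total with prefix 'un': 3

3


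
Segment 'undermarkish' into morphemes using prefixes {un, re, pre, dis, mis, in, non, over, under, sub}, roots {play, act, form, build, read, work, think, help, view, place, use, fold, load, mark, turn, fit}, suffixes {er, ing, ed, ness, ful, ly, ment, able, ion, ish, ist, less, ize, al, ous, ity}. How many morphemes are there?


Segmenting 'undermarkish' against the inventory:
  'under' -> prefix (morpheme 1)
  'mark' -> root (morpheme 2)
  'ish' -> suffix (morpheme 3)
Total morphemes: 3

3


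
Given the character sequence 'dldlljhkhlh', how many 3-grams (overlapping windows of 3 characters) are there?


String 'dldlljhkhlh' has length L = 11.
Number of overlapping n-grams = L - n + 1
Substituting: 11 - 3 + 1 = 9

9


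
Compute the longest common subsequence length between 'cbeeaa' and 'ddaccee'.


DP table for LCS of 'cbeeaa' and 'ddaccee':
       d  d  a  c  c  e  e
    0  0  0  0  0  0  0  0
  c 0  0  0  0  1  1  1  1
  b 0  0  0  0  1  1  1  1
  e 0  0  0  0  1  1  2  2
  e 0  0  0  0  1  1  2  3
  a 0  0  0  1  1  1  2  3
  a 0  0  0  1  1  1  2  3
LCS: 'cee'
LCS length = 3

3


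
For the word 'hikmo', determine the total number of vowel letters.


Scanning each character of 'hikmo':
  Position 1: 'h' -> consonant (running count: 0)
  Position 2: 'i' -> vowel (running count: 1)
  Position 3: 'k' -> consonant (running count: 1)
  Position 4: 'm' -> consonant (running count: 1)
  Position 5: 'o' -> vowel (running count: 2)
Total vowels: 2

2


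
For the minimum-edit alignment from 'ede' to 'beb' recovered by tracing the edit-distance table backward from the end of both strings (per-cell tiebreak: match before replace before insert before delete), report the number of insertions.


Edit distance = 3. Backtracking from cell (3, 3) with preference match > replace > insert > delete,
then listing the resulting alignment 'ede' -> 'beb' left to right:
  Step 1: replace e->b
  Step 2: replace d->e
  Step 3: replace e->b
Total insertions: 0

0


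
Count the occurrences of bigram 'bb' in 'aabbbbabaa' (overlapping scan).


Scanning 'aabbbbabaa' for bigram 'bb':
  Position 0: 'aa' -> no
  Position 1: 'ab' -> no
  Position 2: 'bb' -> MATCH
  Position 3: 'bb' -> MATCH
  Position 4: 'bb' -> MATCH
  Position 5: 'ba' -> no
  Position 6: 'ab' -> no
  Position 7: 'ba' -> no
  Position 8: 'aa' -> no
Total matches: 3

3


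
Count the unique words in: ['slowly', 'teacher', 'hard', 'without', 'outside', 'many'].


Listing all tokens and tracking unique types:
  Token 1: 'slowly' -> NEW (unique so far: 1)
  Token 2: 'teacher' -> NEW (unique so far: 2)
  Token 3: 'hard' -> NEW (unique so far: 3)
  Token 4: 'without' -> NEW (unique so far: 4)
  Token 5: 'outside' -> NEW (unique so far: 5)
  Token 6: 'many' -> NEW (unique so far: 6)
Unique types: ('hard', 'many', 'outside', 'slowly', 'teacher', 'without')
Vocabulary size: 6

6


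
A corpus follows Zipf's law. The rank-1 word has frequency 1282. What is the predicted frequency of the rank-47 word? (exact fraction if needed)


Zipf's law: freq(rank) = f1 / rank
f1 = 1282, rank = 47
freq = 1282 / 47
GCD(1282, 47) = 1
Simplified: 1282/47

1282/47


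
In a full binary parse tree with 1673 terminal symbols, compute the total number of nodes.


Leaf nodes (terminals): 1673
Internal nodes = n - 1 = 1673 - 1 = 1672
Total = leaves + internal = 1673 + 1672 = 3345

3345


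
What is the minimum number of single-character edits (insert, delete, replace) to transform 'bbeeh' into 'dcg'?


Building DP table for s1='bbeeh' (len 5) and s2='dcg' (len 3):
       d  c  g
    0  1  2  3
  b 1  1  2  3
  b 2  2  2  3
  e 3  3  3  3
  e 4  4  4  4
  h 5  5  5  5
Edit distance = dp[5][3] = 5

5


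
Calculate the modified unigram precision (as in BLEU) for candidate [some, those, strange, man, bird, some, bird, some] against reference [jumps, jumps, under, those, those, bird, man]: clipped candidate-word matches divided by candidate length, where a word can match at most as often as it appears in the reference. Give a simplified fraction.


Reference word counts: {'bird': 1, 'jumps': 2, 'man': 1, 'those': 2, 'under': 1}
Checking each candidate word (with clipping):
  'some' -> not in reference -> no match (matches: 0)
  'those' -> in reference (ref count 2, used 1/2) -> match (matches: 1)
  'strange' -> not in reference -> no match (matches: 1)
  'man' -> in reference (ref count 1, used 1/1) -> match (matches: 2)
  'bird' -> in reference (ref count 1, used 1/1) -> match (matches: 3)
  'some' -> not in reference -> no match (matches: 3)
  'bird' -> ref count 1 already used up (1/1) -> clipped, no match (matches: 3)
  'some' -> not in reference -> no match (matches: 3)
Clipped matches: 3, Candidate length: 8
Precision = 3/8

3/8


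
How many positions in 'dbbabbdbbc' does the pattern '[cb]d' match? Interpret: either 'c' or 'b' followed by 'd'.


Pattern: [cb]d means either 'c' or 'b' followed by 'd'.
Scanning 'dbbabbdbbc' position-by-position:
  Pos 0: window 'db' -> no
  Pos 1: window 'bb' -> no
  Pos 2: window 'ba' -> no
  Pos 3: window 'ab' -> no
  Pos 4: window 'bb' -> no
  Pos 5: window 'bd' -> MATCH
  Pos 6: window 'db' -> no
  Pos 7: window 'bb' -> no
  Pos 8: window 'bc' -> no
  Pos 9: window 'c' -> no
Total matches: 1

1


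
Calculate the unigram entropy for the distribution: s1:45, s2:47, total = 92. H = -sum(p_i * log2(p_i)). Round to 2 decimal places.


Computing entropy H = -sum(p_i * log2(p_i)):
  s1: p = 45/92 = 0.4891, -p*log2(p) = 0.5046
  s2: p = 47/92 = 0.5109, -p*log2(p) = 0.4950
H = sum of terms = 0.9996
Rounded to 2 decimals: 1.00

1.00


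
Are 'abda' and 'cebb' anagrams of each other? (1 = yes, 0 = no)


Sort characters of 'abda': 'aabd'
Sort characters of 'cebb': 'bbce'
Sorted forms differ -> they are NOT anagrams
Result: 0

0


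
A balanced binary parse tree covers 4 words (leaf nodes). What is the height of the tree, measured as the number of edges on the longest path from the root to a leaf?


In a balanced binary tree with n leaves the deepest leaf is ceil(log2(n)) edges below the root.
log2(4) = 2.0000
ceil(2.0000) = 2
height (edges) = 2

2


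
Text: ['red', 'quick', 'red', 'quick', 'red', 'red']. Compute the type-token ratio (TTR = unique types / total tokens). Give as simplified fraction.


Tokens: 6
Unique types: ('quick', 'red') = 2
TTR = 2/6
Simplify: divide both by 2 -> 1/3
TTR = 1/3

1/3


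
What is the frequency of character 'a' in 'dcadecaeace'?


Scanning 'dcadecaeace' for 'a':
  Position 2: 'a' -> MATCH (count: 1)
  Position 6: 'a' -> MATCH (count: 2)
  Position 8: 'a' -> MATCH (count: 3)
Total occurrences of 'a': 3

3


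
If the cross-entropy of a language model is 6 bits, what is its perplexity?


Perplexity formula: PP = 2^H
H = 6
PP = 2^6
Steps: 2^1 = 2, 2^2 = 4, 2^3 = 8, 2^4 = 16, 2^5 = 32, 2^6 = 64
PP = 64

64


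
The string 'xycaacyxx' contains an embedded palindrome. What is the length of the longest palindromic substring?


Scanning 'xycaacyxx' for palindromic substrings.
Substring at positions 0-7: 'xycaacyx'.
Check: reverse('xycaacyx') = 'xycaacyx' -> palindrome confirmed.
Neighbouring characters ('-' / 'x') break symmetry, so it cannot extend further.
No longer palindromic substring exists; longest length = 8

8


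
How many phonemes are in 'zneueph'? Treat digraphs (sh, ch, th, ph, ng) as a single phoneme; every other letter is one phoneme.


Parsing 'zneueph' greedily, digraphs first:
  'z' -> consonant phoneme (phonemes so far: 1)
  'n' -> consonant phoneme (phonemes so far: 2)
  'e' -> vowel phoneme (phonemes so far: 3)
  'u' -> vowel phoneme (phonemes so far: 4)
  'e' -> vowel phoneme (phonemes so far: 5)
  'ph' -> digraph (1 consonant phoneme) (phonemes so far: 6)
Total phonemes: 6

6


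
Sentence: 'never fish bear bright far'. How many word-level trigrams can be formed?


Word trigrams from [5] words:
  Trigram 1: (never fish bear)
  Trigram 2: (fish bear bright)
  Trigram 3: (bear bright far)
Total word trigrams: 5 - 2 = 3

3


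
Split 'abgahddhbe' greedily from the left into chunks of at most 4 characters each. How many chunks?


'abgahddhbe' has 10 characters.
Chunking with max size 4:
  Chunk 1: 'abga' (positions 0-3)
  Chunk 2: 'hddh' (positions 4-7)
  Chunk 3: 'be' (positions 8-9)
Total chunks: ceil(10 / 4) = 3

3


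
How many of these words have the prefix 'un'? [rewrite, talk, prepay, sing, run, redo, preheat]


Checking each word for prefix 'un':
  'rewrite' -> no (count: 0)
  'talk' -> no (count: 0)
  'prepay' -> no (count: 0)
  'sing' -> no (count: 0)
  'run' -> no (count: 0)
  'redo' -> no (count: 0)
  'preheat' -> no (count: 0)
Total with prefix 'un': 0

0


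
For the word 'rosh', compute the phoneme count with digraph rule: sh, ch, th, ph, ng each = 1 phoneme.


Parsing 'rosh' greedily, digraphs first:
  'r' -> consonant phoneme (phonemes so far: 1)
  'o' -> vowel phoneme (phonemes so far: 2)
  'sh' -> digraph (1 consonant phoneme) (phonemes so far: 3)
Total phonemes: 3

3


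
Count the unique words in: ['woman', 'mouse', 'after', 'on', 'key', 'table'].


Listing all tokens and tracking unique types:
  Token 1: 'woman' -> NEW (unique so far: 1)
  Token 2: 'mouse' -> NEW (unique so far: 2)
  Token 3: 'after' -> NEW (unique so far: 3)
  Token 4: 'on' -> NEW (unique so far: 4)
  Token 5: 'key' -> NEW (unique so far: 5)
  Token 6: 'table' -> NEW (unique so far: 6)
Unique types: ('after', 'key', 'mouse', 'on', 'table', 'woman')
Vocabulary size: 6

6


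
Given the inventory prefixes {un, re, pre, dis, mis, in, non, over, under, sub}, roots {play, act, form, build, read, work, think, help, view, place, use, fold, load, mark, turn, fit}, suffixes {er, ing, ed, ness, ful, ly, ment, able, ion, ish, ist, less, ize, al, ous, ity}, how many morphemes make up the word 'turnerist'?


Segmenting 'turnerist' against the inventory:
  'turn' -> root (morpheme 1)
  'er' -> suffix (morpheme 2)
  'ist' -> suffix (morpheme 3)
Total morphemes: 3

3


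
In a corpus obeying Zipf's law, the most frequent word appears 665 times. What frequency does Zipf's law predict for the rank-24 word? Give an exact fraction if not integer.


Zipf's law: freq(rank) = f1 / rank
f1 = 665, rank = 24
freq = 665 / 24
GCD(665, 24) = 1
Simplified: 665/24

665/24


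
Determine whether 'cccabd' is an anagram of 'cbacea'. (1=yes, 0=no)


Sort characters of 'cccabd': 'abcccd'
Sort characters of 'cbacea': 'aabcce'
Sorted forms differ -> they are NOT anagrams
Result: 0

0


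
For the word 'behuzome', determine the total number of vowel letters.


Scanning each character of 'behuzome':
  Position 1: 'b' -> consonant (running count: 0)
  Position 2: 'e' -> vowel (running count: 1)
  Position 3: 'h' -> consonant (running count: 1)
  Position 4: 'u' -> vowel (running count: 2)
  Position 5: 'z' -> consonant (running count: 2)
  Position 6: 'o' -> vowel (running count: 3)
  Position 7: 'm' -> consonant (running count: 3)
  Position 8: 'e' -> vowel (running count: 4)
Total vowels: 4

4


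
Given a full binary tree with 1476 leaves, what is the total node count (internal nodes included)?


Leaf nodes (terminals): 1476
Internal nodes = n - 1 = 1476 - 1 = 1475
Total = leaves + internal = 1476 + 1475 = 2951

2951


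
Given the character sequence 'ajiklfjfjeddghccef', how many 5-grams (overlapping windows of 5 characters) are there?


String 'ajiklfjfjeddghccef' has length L = 18.
Number of overlapping n-grams = L - n + 1
Substituting: 18 - 5 + 1 = 14

14


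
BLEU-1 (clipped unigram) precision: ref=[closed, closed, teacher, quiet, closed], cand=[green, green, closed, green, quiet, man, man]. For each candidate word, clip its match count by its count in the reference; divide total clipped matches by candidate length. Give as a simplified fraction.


Reference word counts: {'closed': 3, 'quiet': 1, 'teacher': 1}
Checking each candidate word (with clipping):
  'green' -> not in reference -> no match (matches: 0)
  'green' -> not in reference -> no match (matches: 0)
  'closed' -> in reference (ref count 3, used 1/3) -> match (matches: 1)
  'green' -> not in reference -> no match (matches: 1)
  'quiet' -> in reference (ref count 1, used 1/1) -> match (matches: 2)
  'man' -> not in reference -> no match (matches: 2)
  'man' -> not in reference -> no match (matches: 2)
Clipped matches: 2, Candidate length: 7
Precision = 2/7

2/7


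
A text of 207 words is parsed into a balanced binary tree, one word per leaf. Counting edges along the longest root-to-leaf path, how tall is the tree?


In a balanced binary tree with n leaves the deepest leaf is ceil(log2(n)) edges below the root.
log2(207) = 7.6935
ceil(7.6935) = 8
height (edges) = 8

8


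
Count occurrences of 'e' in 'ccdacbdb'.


Scanning 'ccdacbdb' for 'e':
  No matches found.
Total occurrences of 'e': 0

0


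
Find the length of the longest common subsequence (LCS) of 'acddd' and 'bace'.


DP table for LCS of 'acddd' and 'bace':
       b  a  c  e
    0  0  0  0  0
  a 0  0  1  1  1
  c 0  0  1  2  2
  d 0  0  1  2  2
  d 0  0  1  2  2
  d 0  0  1  2  2
LCS: 'ac'
LCS length = 2

2


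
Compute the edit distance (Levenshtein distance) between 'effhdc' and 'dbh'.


Building DP table for s1='effhdc' (len 6) and s2='dbh' (len 3):
       d  b  h
    0  1  2  3
  e 1  1  2  3
  f 2  2  2  3
  f 3  3  3  3
  h 4  4  4  3
  d 5  4  5  4
  c 6  5  5  5
Edit distance = dp[6][3] = 5

5


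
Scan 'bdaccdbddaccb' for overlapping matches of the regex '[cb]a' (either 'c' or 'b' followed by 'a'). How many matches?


Pattern: [cb]a means either 'c' or 'b' followed by 'a'.
Scanning 'bdaccdbddaccb' position-by-position:
  Pos 0: window 'bd' -> no
  Pos 1: window 'da' -> no
  Pos 2: window 'ac' -> no
  Pos 3: window 'cc' -> no
  Pos 4: window 'cd' -> no
  Pos 5: window 'db' -> no
  Pos 6: window 'bd' -> no
  Pos 7: window 'dd' -> no
  Pos 8: window 'da' -> no
  Pos 9: window 'ac' -> no
  Pos 10: window 'cc' -> no
  Pos 11: window 'cb' -> no
  Pos 12: window 'b' -> no
Total matches: 0

0


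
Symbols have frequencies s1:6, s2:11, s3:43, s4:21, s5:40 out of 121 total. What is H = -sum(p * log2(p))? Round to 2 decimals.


Computing entropy H = -sum(p_i * log2(p_i)):
  s1: p = 6/121 = 0.0496, -p*log2(p) = 0.2149
  s2: p = 11/121 = 0.0909, -p*log2(p) = 0.3145
  s3: p = 43/121 = 0.3554, -p*log2(p) = 0.5304
  s4: p = 21/121 = 0.1736, -p*log2(p) = 0.4385
  s5: p = 40/121 = 0.3306, -p*log2(p) = 0.5279
H = sum of terms = 2.0262
Rounded to 2 decimals: 2.03

2.03


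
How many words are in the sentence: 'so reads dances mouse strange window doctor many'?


Counting words by splitting on spaces:
  Word 1: 'so'
  Word 2: 'reads'
  Word 3: 'dances'
  Word 4: 'mouse'
  Word 5: 'strange'
  Word 6: 'window'
  Word 7: 'doctor'
  Word 8: 'many'
Total words: 8

8


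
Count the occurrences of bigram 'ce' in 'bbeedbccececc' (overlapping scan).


Scanning 'bbeedbccececc' for bigram 'ce':
  Position 0: 'bb' -> no
  Position 1: 'be' -> no
  Position 2: 'ee' -> no
  Position 3: 'ed' -> no
  Position 4: 'db' -> no
  Position 5: 'bc' -> no
  Position 6: 'cc' -> no
  Position 7: 'ce' -> MATCH
  Position 8: 'ec' -> no
  Position 9: 'ce' -> MATCH
  Position 10: 'ec' -> no
  Position 11: 'cc' -> no
Total matches: 2

2


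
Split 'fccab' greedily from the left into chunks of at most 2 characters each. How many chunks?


'fccab' has 5 characters.
Chunking with max size 2:
  Chunk 1: 'fc' (positions 0-1)
  Chunk 2: 'ca' (positions 2-3)
  Chunk 3: 'b' (positions 4-4)
Total chunks: ceil(5 / 2) = 3

3


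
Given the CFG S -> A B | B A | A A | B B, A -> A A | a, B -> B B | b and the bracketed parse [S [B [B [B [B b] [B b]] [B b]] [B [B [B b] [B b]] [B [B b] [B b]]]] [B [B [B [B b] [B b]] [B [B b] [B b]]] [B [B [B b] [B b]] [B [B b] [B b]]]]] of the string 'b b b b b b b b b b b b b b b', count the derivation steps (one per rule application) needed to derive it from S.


Every bracketed nonterminal node [X ...] in the tree is produced by exactly one rule application.
Reading the tree off as a leftmost derivation:
  Step 1: S  =>  B B   (applied S -> B B)
  Step 2: B B  =>  B B B   (applied B -> B B)
  Step 3: B B B  =>  B B B B   (applied B -> B B)
  Step 4: B B B B  =>  B B B B B   (applied B -> B B)
  Step 5: B B B B B  =>  b B B B B   (applied B -> b)
  Step 6: b B B B B  =>  b b B B B   (applied B -> b)
  Step 7: b b B B B  =>  b b b B B   (applied B -> b)
  Step 8: b b b B B  =>  b b b B B B   (applied B -> B B)
  Step 9: b b b B B B  =>  b b b B B B B   (applied B -> B B)
  Step 10: b b b B B B B  =>  b b b b B B B   (applied B -> b)
  Step 11: b b b b B B B  =>  b b b b b B B   (applied B -> b)
  Step 12: b b b b b B B  =>  b b b b b B B B   (applied B -> B B)
  Step 13: b b b b b B B B  =>  b b b b b b B B   (applied B -> b)
  Step 14: b b b b b b B B  =>  b b b b b b b B   (applied B -> b)
  Step 15: b b b b b b b B  =>  b b b b b b b B B   (applied B -> B B)
  Step 16: b b b b b b b B B  =>  b b b b b b b B B B   (applied B -> B B)
  Step 17: b b b b b b b B B B  =>  b b b b b b b B B B B   (applied B -> B B)
  Step 18: b b b b b b b B B B B  =>  b b b b b b b b B B B   (applied B -> b)
  Step 19: b b b b b b b b B B B  =>  b b b b b b b b b B B   (applied B -> b)
  Step 20: b b b b b b b b b B B  =>  b b b b b b b b b B B B   (applied B -> B B)
  Step 21: b b b b b b b b b B B B  =>  b b b b b b b b b b B B   (applied B -> b)
  Step 22: b b b b b b b b b b B B  =>  b b b b b b b b b b b B   (applied B -> b)
  Step 23: b b b b b b b b b b b B  =>  b b b b b b b b b b b B B   (applied B -> B B)
  Step 24: b b b b b b b b b b b B B  =>  b b b b b b b b b b b B B B   (applied B -> B B)
  Step 25: b b b b b b b b b b b B B B  =>  b b b b b b b b b b b b B B   (applied B -> b)
  Step 26: b b b b b b b b b b b b B B  =>  b b b b b b b b b b b b b B   (applied B -> b)
  Step 27: b b b b b b b b b b b b b B  =>  b b b b b b b b b b b b b B B   (applied B -> B B)
  Step 28: b b b b b b b b b b b b b B B  =>  b b b b b b b b b b b b b b B   (applied B -> b)
  Step 29: b b b b b b b b b b b b b b B  =>  b b b b b b b b b b b b b b b   (applied B -> b)
Final yield: b b b b b b b b b b b b b b b
Total rewrite steps: 29

29


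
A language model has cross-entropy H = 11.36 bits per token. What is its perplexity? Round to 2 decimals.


Perplexity formula: PP = 2^H
H = 11.36
PP = 2^11.36
Decompose: 2^11.36 = 2^11 * 2^0.36
2^11 = 2048, 2^0.36 ~ 1.2834259
PP ~ 2048 * 1.2834259 = 2628.4562432
Rounded to 2 decimals: 2628.46

2628.46


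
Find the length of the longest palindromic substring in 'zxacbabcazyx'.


Scanning 'zxacbabcazyx' for palindromic substrings.
Substring at positions 2-8: 'acbabca'.
Check: reverse('acbabca') = 'acbabca' -> palindrome confirmed.
Neighbouring characters ('x' / 'z') break symmetry, so it cannot extend further.
No longer palindromic substring exists; longest length = 7

7


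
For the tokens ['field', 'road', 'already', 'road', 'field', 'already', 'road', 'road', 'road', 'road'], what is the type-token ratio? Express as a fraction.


Tokens: 10
Unique types: ('already', 'field', 'road') = 3
TTR = 3/10
Already in lowest terms.

3/10


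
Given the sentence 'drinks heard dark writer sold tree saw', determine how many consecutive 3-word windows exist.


Word trigrams from [7] words:
  Trigram 1: (drinks heard dark)
  Trigram 2: (heard dark writer)
  Trigram 3: (dark writer sold)
  Trigram 4: (writer sold tree)
  Trigram 5: (sold tree saw)
Total word trigrams: 7 - 2 = 5

5


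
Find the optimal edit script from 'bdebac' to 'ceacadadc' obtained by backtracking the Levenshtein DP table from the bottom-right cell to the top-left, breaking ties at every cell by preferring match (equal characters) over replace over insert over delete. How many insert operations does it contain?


Edit distance = 7. Backtracking from cell (6, 9) with preference match > replace > insert > delete,
then listing the resulting alignment 'bdebac' -> 'ceacadadc' left to right:
  Step 1: insert 'c' [insertion #1]
  Step 2: insert 'e' [insertion #2]
  Step 3: replace b->a
  Step 4: replace d->c
  Step 5: replace e->a
  Step 6: replace b->d
  Step 7: keep 'a'
  Step 8: insert 'd' [insertion #3]
  Step 9: keep 'c'
Total insertions: 3

3


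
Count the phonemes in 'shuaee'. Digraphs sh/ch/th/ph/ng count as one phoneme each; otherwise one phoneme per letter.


Parsing 'shuaee' greedily, digraphs first:
  'sh' -> digraph (1 consonant phoneme) (phonemes so far: 1)
  'u' -> vowel phoneme (phonemes so far: 2)
  'a' -> vowel phoneme (phonemes so far: 3)
  'e' -> vowel phoneme (phonemes so far: 4)
  'e' -> vowel phoneme (phonemes so far: 5)
Total phonemes: 5

5


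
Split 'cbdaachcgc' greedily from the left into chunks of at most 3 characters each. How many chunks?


'cbdaachcgc' has 10 characters.
Chunking with max size 3:
  Chunk 1: 'cbd' (positions 0-2)
  Chunk 2: 'aac' (positions 3-5)
  Chunk 3: 'hcg' (positions 6-8)
  Chunk 4: 'c' (positions 9-9)
Total chunks: ceil(10 / 3) = 4

4


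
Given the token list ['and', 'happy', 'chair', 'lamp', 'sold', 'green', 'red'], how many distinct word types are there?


Listing all tokens and tracking unique types:
  Token 1: 'and' -> NEW (unique so far: 1)
  Token 2: 'happy' -> NEW (unique so far: 2)
  Token 3: 'chair' -> NEW (unique so far: 3)
  Token 4: 'lamp' -> NEW (unique so far: 4)
  Token 5: 'sold' -> NEW (unique so far: 5)
  Token 6: 'green' -> NEW (unique so far: 6)
  Token 7: 'red' -> NEW (unique so far: 7)
Unique types: ('and', 'chair', 'green', 'happy', 'lamp', 'red', 'sold')
Vocabulary size: 7

7


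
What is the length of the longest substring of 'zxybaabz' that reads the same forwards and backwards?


Scanning 'zxybaabz' for palindromic substrings.
Substring at positions 3-6: 'baab'.
Check: reverse('baab') = 'baab' -> palindrome confirmed.
Neighbouring characters ('y' / 'z') break symmetry, so it cannot extend further.
No longer palindromic substring exists; longest length = 4

4


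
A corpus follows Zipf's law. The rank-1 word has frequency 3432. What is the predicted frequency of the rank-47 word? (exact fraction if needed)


Zipf's law: freq(rank) = f1 / rank
f1 = 3432, rank = 47
freq = 3432 / 47
GCD(3432, 47) = 1
Simplified: 3432/47

3432/47


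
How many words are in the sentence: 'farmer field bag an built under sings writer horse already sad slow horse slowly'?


Counting words by splitting on spaces:
  Word 1: 'farmer'
  Word 2: 'field'
  Word 3: 'bag'
  Word 4: 'an'
  Word 5: 'built'
  Word 6: 'under'
  Word 7: 'sings'
  Word 8: 'writer'
  Word 9: 'horse'
  Word 10: 'already'
  Word 11: 'sad'
  Word 12: 'slow'
  Word 13: 'horse'
  Word 14: 'slowly'
Total words: 14

14


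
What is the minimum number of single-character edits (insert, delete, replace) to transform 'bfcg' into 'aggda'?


Building DP table for s1='bfcg' (len 4) and s2='aggda' (len 5):
       a  g  g  d  a
    0  1  2  3  4  5
  b 1  1  2  3  4  5
  f 2  2  2  3  4  5
  c 3  3  3  3  4  5
  g 4  4  3  3  4  5
Edit distance = dp[4][5] = 5

5


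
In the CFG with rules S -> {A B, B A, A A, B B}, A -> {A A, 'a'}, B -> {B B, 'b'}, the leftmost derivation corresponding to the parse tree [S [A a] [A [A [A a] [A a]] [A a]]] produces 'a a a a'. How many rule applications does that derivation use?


Every bracketed nonterminal node [X ...] in the tree is produced by exactly one rule application.
Reading the tree off as a leftmost derivation:
  Step 1: S  =>  A A   (applied S -> A A)
  Step 2: A A  =>  a A   (applied A -> a)
  Step 3: a A  =>  a A A   (applied A -> A A)
  Step 4: a A A  =>  a A A A   (applied A -> A A)
  Step 5: a A A A  =>  a a A A   (applied A -> a)
  Step 6: a a A A  =>  a a a A   (applied A -> a)
  Step 7: a a a A  =>  a a a a   (applied A -> a)
Final yield: a a a a
Total rewrite steps: 7

7


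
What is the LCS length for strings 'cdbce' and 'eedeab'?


DP table for LCS of 'cdbce' and 'eedeab':
       e  e  d  e  a  b
    0  0  0  0  0  0  0
  c 0  0  0  0  0  0  0
  d 0  0  0  1  1  1  1
  b 0  0  0  1  1  1  2
  c 0  0  0  1  1  1  2
  e 0  1  1  1  2  2  2
LCS: 'db'
LCS length = 2

2


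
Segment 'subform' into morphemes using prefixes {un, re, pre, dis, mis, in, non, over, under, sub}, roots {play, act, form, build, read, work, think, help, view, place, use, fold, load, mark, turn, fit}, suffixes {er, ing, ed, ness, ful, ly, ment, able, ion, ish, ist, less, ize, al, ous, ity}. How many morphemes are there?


Segmenting 'subform' against the inventory:
  'sub' -> prefix (morpheme 1)
  'form' -> root (morpheme 2)
Total morphemes: 2

2


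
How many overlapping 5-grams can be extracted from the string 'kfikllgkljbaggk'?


String 'kfikllgkljbaggk' has length L = 15.
Number of overlapping n-grams = L - n + 1
Substituting: 15 - 5 + 1 = 11

11


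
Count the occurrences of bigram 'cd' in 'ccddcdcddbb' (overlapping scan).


Scanning 'ccddcdcddbb' for bigram 'cd':
  Position 0: 'cc' -> no
  Position 1: 'cd' -> MATCH
  Position 2: 'dd' -> no
  Position 3: 'dc' -> no
  Position 4: 'cd' -> MATCH
  Position 5: 'dc' -> no
  Position 6: 'cd' -> MATCH
  Position 7: 'dd' -> no
  Position 8: 'db' -> no
  Position 9: 'bb' -> no
Total matches: 3

3


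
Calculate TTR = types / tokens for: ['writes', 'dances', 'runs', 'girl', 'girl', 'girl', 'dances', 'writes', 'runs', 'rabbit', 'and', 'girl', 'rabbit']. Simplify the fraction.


Tokens: 13
Unique types: ('and', 'dances', 'girl', 'rabbit', 'runs', 'writes') = 6
TTR = 6/13
Already in lowest terms.

6/13


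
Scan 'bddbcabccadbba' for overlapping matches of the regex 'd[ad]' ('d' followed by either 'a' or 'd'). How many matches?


Pattern: d[ad] means 'd' followed by either 'a' or 'd'.
Scanning 'bddbcabccadbba' position-by-position:
  Pos 0: window 'bd' -> no
  Pos 1: window 'dd' -> MATCH
  Pos 2: window 'db' -> no
  Pos 3: window 'bc' -> no
  Pos 4: window 'ca' -> no
  Pos 5: window 'ab' -> no
  Pos 6: window 'bc' -> no
  Pos 7: window 'cc' -> no
  Pos 8: window 'ca' -> no
  Pos 9: window 'ad' -> no
  Pos 10: window 'db' -> no
  Pos 11: window 'bb' -> no
  Pos 12: window 'ba' -> no
  Pos 13: window 'a' -> no
Total matches: 1

1
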